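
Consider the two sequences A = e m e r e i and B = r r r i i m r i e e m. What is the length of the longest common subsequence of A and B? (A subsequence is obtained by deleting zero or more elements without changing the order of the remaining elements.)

3

A longest common subsequence is mee (length 3); the LCS DP confirms no longer common subsequence exists.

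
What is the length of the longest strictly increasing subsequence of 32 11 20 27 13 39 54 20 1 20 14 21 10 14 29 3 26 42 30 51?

7

One longest increasing subsequence is 11, 13, 20, 21, 29, 42, 51 (positions 2,5,8,12,15,18,20), of length 7; no longer one exists.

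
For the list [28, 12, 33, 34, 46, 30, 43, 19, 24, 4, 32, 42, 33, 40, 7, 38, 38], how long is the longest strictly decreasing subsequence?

5

Let dp[i] be the longest decreasing subsequence ending at position i. Then dp = [1, 2, 1, 1, 1, 2, 2, 3, 3, 4, 3, 3, 4, 4, 5, 5, 5].
The maximum is 5; one witness is 46, 43, 42, 33, 7 at positions 5,7,12,13,15.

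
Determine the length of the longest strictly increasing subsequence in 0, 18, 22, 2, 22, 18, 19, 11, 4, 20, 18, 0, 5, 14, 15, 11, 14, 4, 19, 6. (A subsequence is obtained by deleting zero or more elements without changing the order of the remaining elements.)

Let dp[i] be the longest increasing subsequence ending at position i. Then dp = [1, 2, 3, 2, 3, 3, 4, 3, 3, 5, 4, 1, 4, 5, 6, 5, 6, 3, 7, 5].
The maximum is 7; one witness is 0, 2, 4, 5, 14, 15, 19 at positions 1,4,9,13,14,15,19.

7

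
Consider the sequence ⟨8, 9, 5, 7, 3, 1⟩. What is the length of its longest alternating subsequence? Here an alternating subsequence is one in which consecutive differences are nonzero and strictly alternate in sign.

5

A longest alternating subsequence is 8, 9, 5, 7, 3 (positions 1,2,3,4,5); its 4 consecutive differences strictly alternate in sign, and length 5 is optimal.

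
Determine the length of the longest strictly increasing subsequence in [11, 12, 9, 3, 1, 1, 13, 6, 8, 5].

Let dp[i] be the longest increasing subsequence ending at position i. Then dp = [1, 2, 1, 1, 1, 1, 3, 2, 3, 2].
The maximum is 3; one witness is 11, 12, 13 at positions 1,2,7.

3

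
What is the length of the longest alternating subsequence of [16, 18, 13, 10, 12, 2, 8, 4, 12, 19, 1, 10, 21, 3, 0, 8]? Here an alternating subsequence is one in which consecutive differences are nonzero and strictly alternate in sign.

12

A longest alternating subsequence is 16, 18, 10, 12, 2, 8, 4, 12, 1, 10, 3, 8 (positions 1,2,4,5,6,7,8,9,11,12,14,16); its 11 consecutive differences strictly alternate in sign, and length 12 is optimal.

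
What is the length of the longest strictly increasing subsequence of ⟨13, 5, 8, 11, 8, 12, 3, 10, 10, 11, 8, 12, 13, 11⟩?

Let dp[i] be the longest increasing subsequence ending at position i. Then dp = [1, 1, 2, 3, 2, 4, 1, 3, 3, 4, 2, 5, 6, 4].
The maximum is 6; one witness is 5, 8, 10, 11, 12, 13 at positions 2,3,8,10,12,13.

6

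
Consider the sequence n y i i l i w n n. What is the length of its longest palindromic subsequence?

Using dp[i][j] = 2 + dp[i+1][j−1] if the ends match, else max(dp[i+1][j], dp[i][j−1]):
dp[1][9] = 5. A witness is nilin at positions 1,4,5,6,9.

5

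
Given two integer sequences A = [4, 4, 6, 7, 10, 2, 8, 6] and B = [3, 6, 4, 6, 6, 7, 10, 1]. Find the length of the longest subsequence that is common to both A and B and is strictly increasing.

4

For each value that appears in both, track the longest common increasing run ending there.
The best achievable length is 4; one witness is 4, 6, 7, 10 (A-positions 1,3,4,5, B-positions 3,4,6,7).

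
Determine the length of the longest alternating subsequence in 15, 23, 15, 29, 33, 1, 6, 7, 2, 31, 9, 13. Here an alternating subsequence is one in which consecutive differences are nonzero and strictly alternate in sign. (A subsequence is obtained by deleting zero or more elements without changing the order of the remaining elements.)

Track the best alternating length ending on an up-step vs a down-step at each position: up/down = 1/1, 2/1, 1/3, 4/1, 4/1, 1/5, 6/5, 6/5, 6/7, 8/5, 8/9, 10/9.
The maximum over both is 10; one such subsequence is 15, 23, 15, 29, 1, 6, 2, 31, 9, 13.

10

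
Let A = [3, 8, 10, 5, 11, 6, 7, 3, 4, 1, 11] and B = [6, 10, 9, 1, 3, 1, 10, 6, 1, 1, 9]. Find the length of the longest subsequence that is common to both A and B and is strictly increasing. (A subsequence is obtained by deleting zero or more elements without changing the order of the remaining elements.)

2

For each value that appears in both, track the longest common increasing run ending there.
The best achievable length is 2; one witness is 3, 10 (A-positions 1,3, B-positions 5,7).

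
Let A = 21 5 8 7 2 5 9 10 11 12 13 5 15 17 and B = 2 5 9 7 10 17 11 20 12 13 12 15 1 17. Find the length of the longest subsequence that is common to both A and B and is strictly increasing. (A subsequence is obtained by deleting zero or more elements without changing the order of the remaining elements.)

A longest common strictly increasing subsequence is 2, 5, 9, 10, 11, 12, 13, 15, 17 (length 9); it appears in order in both A and B, and no longer such subsequence exists.

9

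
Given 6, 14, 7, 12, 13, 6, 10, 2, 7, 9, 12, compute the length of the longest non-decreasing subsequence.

Let dp[i] be the longest non-decreasing subsequence ending at position i. Then dp = [1, 2, 2, 3, 4, 2, 3, 1, 3, 4, 5].
The maximum is 5; one witness is 6, 7, 7, 9, 12 at positions 1,3,9,10,11.

5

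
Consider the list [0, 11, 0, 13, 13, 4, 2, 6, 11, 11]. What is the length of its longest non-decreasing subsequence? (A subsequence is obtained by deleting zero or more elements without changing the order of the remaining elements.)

Let dp[i] be the longest non-decreasing subsequence ending at position i. Then dp = [1, 2, 2, 3, 4, 3, 3, 4, 5, 6].
The maximum is 6; one witness is 0, 0, 4, 6, 11, 11 at positions 1,3,6,8,9,10.

6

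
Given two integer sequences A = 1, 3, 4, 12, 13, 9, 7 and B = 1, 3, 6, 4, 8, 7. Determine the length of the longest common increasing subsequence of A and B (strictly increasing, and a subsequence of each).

4

For each value that appears in both, track the longest common increasing run ending there.
The best achievable length is 4; one witness is 1, 3, 4, 7 (A-positions 1,2,3,7, B-positions 1,2,4,6).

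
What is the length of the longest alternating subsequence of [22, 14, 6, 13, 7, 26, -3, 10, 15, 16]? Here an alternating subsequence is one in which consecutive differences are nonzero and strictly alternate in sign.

Track the best alternating length ending on an up-step vs a down-step at each position: up/down = 1/1, 1/2, 1/2, 3/2, 3/4, 5/1, 1/6, 7/6, 7/6, 7/6.
The maximum over both is 7; one such subsequence is 22, 6, 13, 7, 26, -3, 10.

7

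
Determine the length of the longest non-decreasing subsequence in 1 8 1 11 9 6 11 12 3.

5

Scanning left to right, the best length ending at each element is: 1→1, 8→2, 1→2, 11→3, 9→3, 6→3, 11→4, 12→5, 3→3.
So the longest non-decreasing subsequence has length 5, e.g. 1, 8, 11, 11, 12.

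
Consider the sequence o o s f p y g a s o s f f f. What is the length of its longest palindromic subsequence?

5

One longest palindromic subsequence is fsosf (positions 4,9,10,11,14); it reads the same forward and backward, and the interval DP gives dp[1][14] = 5.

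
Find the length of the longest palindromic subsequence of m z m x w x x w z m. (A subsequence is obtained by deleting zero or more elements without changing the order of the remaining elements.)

Using dp[i][j] = 2 + dp[i+1][j−1] if the ends match, else max(dp[i+1][j], dp[i][j−1]):
dp[1][10] = 8. A witness is mzwxxwzm at positions 1,2,5,6,7,8,9,10.

8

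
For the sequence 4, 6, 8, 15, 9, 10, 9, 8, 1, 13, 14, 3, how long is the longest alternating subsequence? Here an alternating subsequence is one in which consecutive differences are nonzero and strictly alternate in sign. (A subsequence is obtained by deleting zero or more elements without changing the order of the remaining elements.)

A longest alternating subsequence is 4, 15, 9, 10, 9, 13, 3 (positions 1,4,5,6,7,10,12); its 6 consecutive differences strictly alternate in sign, and length 7 is optimal.

7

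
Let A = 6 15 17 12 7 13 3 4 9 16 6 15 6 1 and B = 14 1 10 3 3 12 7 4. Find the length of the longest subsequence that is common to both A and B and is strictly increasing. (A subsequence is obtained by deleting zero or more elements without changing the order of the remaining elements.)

2

For each value that appears in both, track the longest common increasing run ending there.
The best achievable length is 2; one witness is 3, 4 (A-positions 7,8, B-positions 4,8).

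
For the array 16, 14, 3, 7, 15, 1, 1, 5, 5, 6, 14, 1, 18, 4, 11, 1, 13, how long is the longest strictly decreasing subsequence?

One longest decreasing subsequence is 16, 14, 7, 5, 4, 1 (positions 1,2,4,8,14,16), of length 6; no longer one exists.

6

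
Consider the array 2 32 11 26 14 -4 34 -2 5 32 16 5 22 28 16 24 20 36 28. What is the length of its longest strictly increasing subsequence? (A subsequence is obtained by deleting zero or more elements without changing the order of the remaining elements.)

Scanning left to right, the best length ending at each element is: 2→1, 32→2, 11→2, 26→3, 14→3, -4→1, 34→4, -2→2, 5→3, 32→4, 16→4, 5→3, 22→5, 28→6, 16→4, 24→6, 20→5, 36→7, 28→7.
So the longest increasing subsequence has length 7, e.g. 2, 11, 14, 16, 22, 28, 36.

7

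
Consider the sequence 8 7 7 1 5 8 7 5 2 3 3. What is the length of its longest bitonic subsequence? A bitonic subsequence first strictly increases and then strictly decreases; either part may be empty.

6

Let inc[i] be the LIS ending at i and dec[i] the longest strictly decreasing subsequence starting at i. inc = [1, 1, 1, 1, 2, 3, 3, 2, 2, 3, 3], dec = [4, 3, 3, 1, 2, 4, 3, 2, 1, 1, 1].
max_i inc[i]+dec[i]−1 = 6, with one witness 1, 5, 8, 7, 5, 3.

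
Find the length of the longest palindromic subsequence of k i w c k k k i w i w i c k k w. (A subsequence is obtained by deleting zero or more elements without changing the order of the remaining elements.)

11

One longest palindromic subsequence is wkkiwiwikkw (positions 3,5,6,8,9,10,11,12,14,15,16); it reads the same forward and backward, and the interval DP gives dp[1][16] = 11.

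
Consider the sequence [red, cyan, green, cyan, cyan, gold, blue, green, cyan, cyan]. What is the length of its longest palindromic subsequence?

6

Using dp[i][j] = 2 + dp[i+1][j−1] if the ends match, else max(dp[i+1][j], dp[i][j−1]):
dp[1][10] = 6. A witness is cyan green cyan cyan green cyan at positions 2,3,4,5,8,10.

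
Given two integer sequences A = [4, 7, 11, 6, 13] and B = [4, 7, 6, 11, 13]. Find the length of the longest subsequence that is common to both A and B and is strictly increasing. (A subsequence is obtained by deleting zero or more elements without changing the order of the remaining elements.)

For each value that appears in both, track the longest common increasing run ending there.
The best achievable length is 4; one witness is 4, 7, 11, 13 (A-positions 1,2,3,5, B-positions 1,2,4,5).

4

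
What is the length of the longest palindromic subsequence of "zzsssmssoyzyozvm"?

9

Using dp[i][j] = 2 + dp[i+1][j−1] if the ends match, else max(dp[i+1][j], dp[i][j−1]):
dp[1][16] = 9. A witness is zzssmsszz at positions 1,2,4,5,6,7,8,11,14.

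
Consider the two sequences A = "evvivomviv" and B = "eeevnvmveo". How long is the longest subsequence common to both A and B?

A longest common subsequence is evvvo (length 5); the LCS DP confirms no longer common subsequence exists.

5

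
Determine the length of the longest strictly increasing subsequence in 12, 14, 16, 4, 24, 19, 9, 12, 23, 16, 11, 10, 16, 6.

5

Let dp[i] be the longest increasing subsequence ending at position i. Then dp = [1, 2, 3, 1, 4, 4, 2, 3, 5, 4, 3, 3, 4, 2].
The maximum is 5; one witness is 12, 14, 16, 19, 23 at positions 1,2,3,6,9.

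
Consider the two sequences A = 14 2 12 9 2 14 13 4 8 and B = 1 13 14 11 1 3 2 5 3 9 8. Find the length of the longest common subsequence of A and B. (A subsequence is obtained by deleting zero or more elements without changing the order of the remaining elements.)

4

A longest common subsequence is 14, 2, 9, 8 (length 4); the LCS DP confirms no longer common subsequence exists.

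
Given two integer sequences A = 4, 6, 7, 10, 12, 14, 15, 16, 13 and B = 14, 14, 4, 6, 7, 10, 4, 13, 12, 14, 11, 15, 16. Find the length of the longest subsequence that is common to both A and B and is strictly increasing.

A longest common strictly increasing subsequence is 4, 6, 7, 10, 12, 14, 15, 16 (length 8); it appears in order in both A and B, and no longer such subsequence exists.

8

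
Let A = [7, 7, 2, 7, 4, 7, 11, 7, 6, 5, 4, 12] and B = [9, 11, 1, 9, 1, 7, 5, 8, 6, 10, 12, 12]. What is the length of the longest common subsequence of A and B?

Backtracking the LCS table gives one alignment: 11 (A7,B2) → 7 (A8,B6) → 6 (A9,B9) → 12 (A12,B12).
So the longest common subsequence has length 4.

4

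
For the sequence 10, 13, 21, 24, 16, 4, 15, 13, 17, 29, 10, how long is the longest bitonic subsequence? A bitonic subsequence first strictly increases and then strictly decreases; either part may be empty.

Let inc[i] be the LIS ending at i and dec[i] the longest strictly decreasing subsequence starting at i. inc = [1, 2, 3, 4, 3, 1, 3, 2, 4, 5, 2], dec = [2, 2, 5, 5, 4, 1, 3, 2, 2, 2, 1].
max_i inc[i]+dec[i]−1 = 8, with one witness 10, 13, 21, 24, 16, 15, 13, 10.

8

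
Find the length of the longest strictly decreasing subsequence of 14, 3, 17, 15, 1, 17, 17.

3

One longest decreasing subsequence is 14, 3, 1 (positions 1,2,5), of length 3; no longer one exists.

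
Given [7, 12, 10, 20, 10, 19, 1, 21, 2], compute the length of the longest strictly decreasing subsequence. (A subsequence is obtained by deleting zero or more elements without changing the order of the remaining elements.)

3

Scanning left to right, the best length ending at each element is: 7→1, 12→1, 10→2, 20→1, 10→2, 19→2, 1→3, 21→1, 2→3.
So the longest decreasing subsequence has length 3, e.g. 12, 10, 1.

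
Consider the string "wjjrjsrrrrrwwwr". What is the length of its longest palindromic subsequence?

Using dp[i][j] = 2 + dp[i+1][j−1] if the ends match, else max(dp[i+1][j], dp[i][j−1]):
dp[1][15] = 8. A witness is wrrrrrrw at positions 1,4,7,8,9,10,11,14.

8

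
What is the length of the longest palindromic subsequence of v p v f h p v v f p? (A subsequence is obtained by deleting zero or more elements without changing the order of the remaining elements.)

Using dp[i][j] = 2 + dp[i+1][j−1] if the ends match, else max(dp[i+1][j], dp[i][j−1]):
dp[1][10] = 6. A witness is pfvvfp at positions 2,4,7,8,9,10.

6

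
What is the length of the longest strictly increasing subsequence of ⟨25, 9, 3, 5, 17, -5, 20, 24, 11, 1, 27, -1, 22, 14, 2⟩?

Scanning left to right, the best length ending at each element is: 25→1, 9→1, 3→1, 5→2, 17→3, -5→1, 20→4, 24→5, 11→3, 1→2, 27→6, -1→2, 22→5, 14→4, 2→3.
So the longest increasing subsequence has length 6, e.g. 3, 5, 17, 20, 24, 27.

6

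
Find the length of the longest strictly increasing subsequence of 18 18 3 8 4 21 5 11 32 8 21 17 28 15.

One longest increasing subsequence is 3, 4, 5, 11, 21, 28 (positions 3,5,7,8,11,13), of length 6; no longer one exists.

6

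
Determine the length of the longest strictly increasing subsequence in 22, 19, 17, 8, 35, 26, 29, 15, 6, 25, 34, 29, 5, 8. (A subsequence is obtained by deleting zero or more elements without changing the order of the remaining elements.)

Scanning left to right, the best length ending at each element is: 22→1, 19→1, 17→1, 8→1, 35→2, 26→2, 29→3, 15→2, 6→1, 25→3, 34→4, 29→4, 5→1, 8→2.
So the longest increasing subsequence has length 4, e.g. 22, 26, 29, 34.

4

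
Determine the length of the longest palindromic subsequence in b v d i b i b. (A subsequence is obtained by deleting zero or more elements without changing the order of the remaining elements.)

One longest palindromic subsequence is bibib (positions 1,4,5,6,7); it reads the same forward and backward, and the interval DP gives dp[1][7] = 5.

5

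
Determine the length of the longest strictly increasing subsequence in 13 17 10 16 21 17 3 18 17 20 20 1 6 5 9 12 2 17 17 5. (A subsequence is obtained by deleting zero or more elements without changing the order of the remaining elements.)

Let dp[i] be the longest increasing subsequence ending at position i. Then dp = [1, 2, 1, 2, 3, 3, 1, 4, 3, 5, 5, 1, 2, 2, 3, 4, 2, 5, 5, 3].
The maximum is 5; one witness is 13, 16, 17, 18, 20 at positions 1,4,6,8,10.

5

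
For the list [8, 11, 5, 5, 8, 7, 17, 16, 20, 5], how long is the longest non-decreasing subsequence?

5

Let dp[i] be the longest non-decreasing subsequence ending at position i. Then dp = [1, 2, 1, 2, 3, 3, 4, 4, 5, 3].
The maximum is 5; one witness is 5, 5, 8, 17, 20 at positions 3,4,5,7,9.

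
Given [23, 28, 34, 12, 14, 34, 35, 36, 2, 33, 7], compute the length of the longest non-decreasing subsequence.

Let dp[i] be the longest non-decreasing subsequence ending at position i. Then dp = [1, 2, 3, 1, 2, 4, 5, 6, 1, 3, 2].
The maximum is 6; one witness is 23, 28, 34, 34, 35, 36 at positions 1,2,3,6,7,8.

6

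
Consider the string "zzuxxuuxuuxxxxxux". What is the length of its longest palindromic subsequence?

11

Using dp[i][j] = 2 + dp[i+1][j−1] if the ends match, else max(dp[i+1][j], dp[i][j−1]):
dp[1][17] = 11. A witness is uxxuuxuuxxu at positions 3,4,5,6,7,8,9,10,14,15,16.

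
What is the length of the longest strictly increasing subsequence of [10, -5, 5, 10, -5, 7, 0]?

3

Let dp[i] be the longest increasing subsequence ending at position i. Then dp = [1, 1, 2, 3, 1, 3, 2].
The maximum is 3; one witness is -5, 5, 10 at positions 2,3,4.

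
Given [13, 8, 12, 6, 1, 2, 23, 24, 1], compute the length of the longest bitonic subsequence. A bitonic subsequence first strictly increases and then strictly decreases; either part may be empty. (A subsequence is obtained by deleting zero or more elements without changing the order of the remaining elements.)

5

Let inc[i] be the LIS ending at i and dec[i] the longest strictly decreasing subsequence starting at i. inc = [1, 1, 2, 1, 1, 2, 3, 4, 1], dec = [5, 4, 4, 3, 1, 2, 2, 2, 1].
max_i inc[i]+dec[i]−1 = 5, with one witness 13, 12, 6, 2, 1.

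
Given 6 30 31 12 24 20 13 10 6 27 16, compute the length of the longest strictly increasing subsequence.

4

One longest increasing subsequence is 6, 12, 24, 27 (positions 1,4,5,10), of length 4; no longer one exists.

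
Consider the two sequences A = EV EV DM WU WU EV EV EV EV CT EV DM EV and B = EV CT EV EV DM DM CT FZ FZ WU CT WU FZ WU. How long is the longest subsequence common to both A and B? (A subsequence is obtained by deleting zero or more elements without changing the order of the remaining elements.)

A longest common subsequence is EV, EV, DM, WU, WU (length 5); the LCS DP confirms no longer common subsequence exists.

5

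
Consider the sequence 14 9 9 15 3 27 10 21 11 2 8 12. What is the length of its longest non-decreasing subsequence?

Scanning left to right, the best length ending at each element is: 14→1, 9→1, 9→2, 15→3, 3→1, 27→4, 10→3, 21→4, 11→4, 2→1, 8→2, 12→5.
So the longest non-decreasing subsequence has length 5, e.g. 9, 9, 10, 11, 12.

5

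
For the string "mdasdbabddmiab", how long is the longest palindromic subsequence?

9

Using dp[i][j] = 2 + dp[i+1][j−1] if the ends match, else max(dp[i+1][j], dp[i][j−1]):
dp[1][14] = 9. A witness is mddbabddm at positions 1,2,5,6,7,8,9,10,11.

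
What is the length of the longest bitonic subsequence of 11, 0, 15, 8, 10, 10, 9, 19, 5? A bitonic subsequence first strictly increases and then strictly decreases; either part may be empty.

5

One longest bitonic subsequence is 11, 15, 10, 9, 5 (positions 1,3,6,7,9): it rises to 15 then falls. Length 5 is optimal.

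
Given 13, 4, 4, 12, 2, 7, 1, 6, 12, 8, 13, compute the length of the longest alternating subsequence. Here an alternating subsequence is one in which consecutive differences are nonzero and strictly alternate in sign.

Track the best alternating length ending on an up-step vs a down-step at each position: up/down = 1/1, 1/2, 1/2, 3/2, 1/4, 5/4, 1/6, 7/6, 7/2, 7/8, 9/1.
The maximum over both is 9; one such subsequence is 13, 4, 12, 2, 7, 1, 12, 8, 13.

9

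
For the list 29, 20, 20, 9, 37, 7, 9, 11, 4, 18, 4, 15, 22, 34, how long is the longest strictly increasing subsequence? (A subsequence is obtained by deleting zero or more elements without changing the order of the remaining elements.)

Scanning left to right, the best length ending at each element is: 29→1, 20→1, 20→1, 9→1, 37→2, 7→1, 9→2, 11→3, 4→1, 18→4, 4→1, 15→4, 22→5, 34→6.
So the longest increasing subsequence has length 6, e.g. 7, 9, 11, 18, 22, 34.

6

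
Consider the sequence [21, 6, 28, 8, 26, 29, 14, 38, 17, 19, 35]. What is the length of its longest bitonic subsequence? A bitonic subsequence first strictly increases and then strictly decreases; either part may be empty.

6

Let inc[i] be the LIS ending at i and dec[i] the longest strictly decreasing subsequence starting at i. inc = [1, 1, 2, 2, 3, 4, 3, 5, 4, 5, 6], dec = [2, 1, 3, 1, 2, 2, 1, 2, 1, 1, 1].
max_i inc[i]+dec[i]−1 = 6, with one witness 6, 8, 26, 29, 38, 35.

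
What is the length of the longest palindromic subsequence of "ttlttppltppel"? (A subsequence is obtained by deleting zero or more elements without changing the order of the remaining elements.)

7

One longest palindromic subsequence is lpptppl (positions 3,6,7,9,10,11,13); it reads the same forward and backward, and the interval DP gives dp[1][13] = 7.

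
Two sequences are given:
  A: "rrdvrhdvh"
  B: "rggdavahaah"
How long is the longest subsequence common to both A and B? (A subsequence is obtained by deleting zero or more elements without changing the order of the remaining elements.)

5

A longest common subsequence is rdvhh (length 5); the LCS DP confirms no longer common subsequence exists.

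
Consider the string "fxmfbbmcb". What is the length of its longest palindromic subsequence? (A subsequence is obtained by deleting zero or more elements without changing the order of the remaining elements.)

Using dp[i][j] = 2 + dp[i+1][j−1] if the ends match, else max(dp[i+1][j], dp[i][j−1]):
dp[1][9] = 4. A witness is mbbm at positions 3,5,6,7.

4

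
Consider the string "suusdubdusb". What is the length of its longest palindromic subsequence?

Using dp[i][j] = 2 + dp[i+1][j−1] if the ends match, else max(dp[i+1][j], dp[i][j−1]):
dp[1][11] = 7. A witness is sudbdus at positions 1,2,5,7,8,9,10.

7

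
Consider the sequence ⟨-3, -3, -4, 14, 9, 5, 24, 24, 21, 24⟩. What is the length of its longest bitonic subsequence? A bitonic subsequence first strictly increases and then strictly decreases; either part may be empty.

One longest bitonic subsequence is -3, 14, 9, 5 (positions 1,4,5,6): it rises to 14 then falls. Length 4 is optimal.

4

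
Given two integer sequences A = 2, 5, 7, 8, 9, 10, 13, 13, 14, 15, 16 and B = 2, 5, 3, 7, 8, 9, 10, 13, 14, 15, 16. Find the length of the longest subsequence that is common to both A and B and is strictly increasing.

10

A longest common strictly increasing subsequence is 2, 5, 7, 8, 9, 10, 13, 14, 15, 16 (length 10); it appears in order in both A and B, and no longer such subsequence exists.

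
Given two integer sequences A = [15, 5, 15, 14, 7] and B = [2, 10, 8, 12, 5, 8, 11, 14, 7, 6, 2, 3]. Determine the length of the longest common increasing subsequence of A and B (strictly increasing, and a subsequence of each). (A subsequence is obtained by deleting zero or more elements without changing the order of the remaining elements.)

2

For each value that appears in both, track the longest common increasing run ending there.
The best achievable length is 2; one witness is 5, 14 (A-positions 2,4, B-positions 5,8).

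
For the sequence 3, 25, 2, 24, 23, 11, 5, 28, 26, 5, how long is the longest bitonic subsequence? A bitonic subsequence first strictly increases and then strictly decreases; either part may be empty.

One longest bitonic subsequence is 3, 25, 24, 23, 11, 5 (positions 1,2,4,5,6,10): it rises to 25 then falls. Length 6 is optimal.

6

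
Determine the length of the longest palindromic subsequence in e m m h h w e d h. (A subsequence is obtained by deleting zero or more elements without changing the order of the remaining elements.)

One longest palindromic subsequence is ehhe (positions 1,4,5,7); it reads the same forward and backward, and the interval DP gives dp[1][9] = 4.

4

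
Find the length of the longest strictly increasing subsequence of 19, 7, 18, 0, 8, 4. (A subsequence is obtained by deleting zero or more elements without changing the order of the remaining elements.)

2

One longest increasing subsequence is 7, 18 (positions 2,3), of length 2; no longer one exists.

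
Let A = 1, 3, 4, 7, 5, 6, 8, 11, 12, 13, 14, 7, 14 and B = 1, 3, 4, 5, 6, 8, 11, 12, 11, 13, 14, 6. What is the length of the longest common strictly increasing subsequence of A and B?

10

For each value that appears in both, track the longest common increasing run ending there.
The best achievable length is 10; one witness is 1, 3, 4, 5, 6, 8, 11, 12, 13, 14 (A-positions 1,2,3,5,6,7,8,9,10,11, B-positions 1,2,3,4,5,6,7,8,10,11).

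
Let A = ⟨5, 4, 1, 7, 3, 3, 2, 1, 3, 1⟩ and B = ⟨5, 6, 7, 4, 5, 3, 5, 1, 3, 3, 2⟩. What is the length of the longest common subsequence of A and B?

Backtracking the LCS table gives one alignment: 5 (A1,B1) → 4 (A2,B4) → 1 (A3,B8) → 3 (A5,B9) → 3 (A6,B10) → 2 (A7,B11).
So the longest common subsequence has length 6.

6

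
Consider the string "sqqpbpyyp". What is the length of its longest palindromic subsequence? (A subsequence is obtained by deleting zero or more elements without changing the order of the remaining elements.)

Using dp[i][j] = 2 + dp[i+1][j−1] if the ends match, else max(dp[i+1][j], dp[i][j−1]):
dp[1][9] = 4. A witness is pyyp at positions 4,7,8,9.

4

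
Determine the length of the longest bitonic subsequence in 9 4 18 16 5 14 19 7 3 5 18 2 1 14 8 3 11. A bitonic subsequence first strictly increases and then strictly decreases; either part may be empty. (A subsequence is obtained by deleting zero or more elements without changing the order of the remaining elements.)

8

One longest bitonic subsequence is 9, 18, 16, 14, 7, 5, 2, 1 (positions 1,3,4,6,8,10,12,13): it rises to 18 then falls. Length 8 is optimal.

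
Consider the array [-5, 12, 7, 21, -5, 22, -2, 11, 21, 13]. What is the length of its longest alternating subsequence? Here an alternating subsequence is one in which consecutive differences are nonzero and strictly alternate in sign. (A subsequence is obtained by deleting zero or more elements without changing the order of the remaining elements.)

9

Track the best alternating length ending on an up-step vs a down-step at each position: up/down = 1/1, 2/1, 2/3, 4/1, 1/5, 6/1, 6/7, 8/7, 8/7, 8/9.
The maximum over both is 9; one such subsequence is -5, 12, 7, 21, -5, 22, -2, 21, 13.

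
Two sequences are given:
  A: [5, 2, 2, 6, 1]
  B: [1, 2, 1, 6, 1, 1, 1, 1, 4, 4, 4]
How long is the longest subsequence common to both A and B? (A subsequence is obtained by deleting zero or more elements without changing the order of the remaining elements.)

3

Backtracking the LCS table gives one alignment: 2 (A2,B2) → 6 (A4,B4) → 1 (A5,B8).
So the longest common subsequence has length 3.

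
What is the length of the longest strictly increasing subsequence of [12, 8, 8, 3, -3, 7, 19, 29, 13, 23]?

One longest increasing subsequence is 3, 7, 19, 29 (positions 4,6,7,8), of length 4; no longer one exists.

4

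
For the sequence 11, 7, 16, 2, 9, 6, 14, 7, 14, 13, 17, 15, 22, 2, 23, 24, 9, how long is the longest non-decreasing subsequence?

8

One longest non-decreasing subsequence is 7, 9, 14, 14, 17, 22, 23, 24 (positions 2,5,7,9,11,13,15,16), of length 8; no longer one exists.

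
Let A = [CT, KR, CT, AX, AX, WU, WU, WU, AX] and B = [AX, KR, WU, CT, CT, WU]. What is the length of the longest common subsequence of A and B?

A longest common subsequence is CT, CT, WU (length 3); the LCS DP confirms no longer common subsequence exists.

3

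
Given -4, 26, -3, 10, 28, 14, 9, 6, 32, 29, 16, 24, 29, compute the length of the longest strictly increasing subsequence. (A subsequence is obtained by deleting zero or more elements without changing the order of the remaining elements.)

7

One longest increasing subsequence is -4, -3, 10, 14, 16, 24, 29 (positions 1,3,4,6,11,12,13), of length 7; no longer one exists.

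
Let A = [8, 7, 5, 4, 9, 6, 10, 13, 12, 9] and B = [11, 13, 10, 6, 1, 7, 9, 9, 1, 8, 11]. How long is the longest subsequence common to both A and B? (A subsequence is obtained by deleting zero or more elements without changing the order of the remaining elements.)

3

Backtracking the LCS table gives one alignment: 7 (A2,B6) → 9 (A5,B7) → 9 (A10,B8).
So the longest common subsequence has length 3.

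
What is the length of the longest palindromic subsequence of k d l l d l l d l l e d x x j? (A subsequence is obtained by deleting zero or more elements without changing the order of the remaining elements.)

One longest palindromic subsequence is dlldlldlld (positions 2,3,4,5,6,7,8,9,10,12); it reads the same forward and backward, and the interval DP gives dp[1][15] = 10.

10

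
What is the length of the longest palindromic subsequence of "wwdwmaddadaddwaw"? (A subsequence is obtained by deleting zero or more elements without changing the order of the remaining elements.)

11

One longest palindromic subsequence is waddadaddaw (positions 1,6,7,8,9,10,11,12,13,15,16); it reads the same forward and backward, and the interval DP gives dp[1][16] = 11.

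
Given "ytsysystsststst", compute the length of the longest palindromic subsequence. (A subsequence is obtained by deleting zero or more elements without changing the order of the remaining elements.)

10

Using dp[i][j] = 2 + dp[i+1][j−1] if the ends match, else max(dp[i+1][j], dp[i][j−1]):
dp[1][15] = 10. A witness is tsstsstsst at positions 2,3,7,8,9,10,11,12,14,15.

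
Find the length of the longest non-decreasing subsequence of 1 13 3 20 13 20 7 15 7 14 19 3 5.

6

Let dp[i] be the longest non-decreasing subsequence ending at position i. Then dp = [1, 2, 2, 3, 3, 4, 3, 4, 4, 5, 6, 3, 4].
The maximum is 6; one witness is 1, 3, 7, 7, 14, 19 at positions 1,3,7,9,10,11.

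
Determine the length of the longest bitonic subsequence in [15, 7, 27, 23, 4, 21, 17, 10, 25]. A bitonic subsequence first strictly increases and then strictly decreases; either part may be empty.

6

Let inc[i] be the LIS ending at i and dec[i] the longest strictly decreasing subsequence starting at i. inc = [1, 1, 2, 2, 1, 2, 2, 2, 3], dec = [3, 2, 5, 4, 1, 3, 2, 1, 1].
max_i inc[i]+dec[i]−1 = 6, with one witness 15, 27, 23, 21, 17, 10.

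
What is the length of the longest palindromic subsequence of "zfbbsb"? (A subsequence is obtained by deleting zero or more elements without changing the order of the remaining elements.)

3

One longest palindromic subsequence is bsb (positions 3,5,6); it reads the same forward and backward, and the interval DP gives dp[1][6] = 3.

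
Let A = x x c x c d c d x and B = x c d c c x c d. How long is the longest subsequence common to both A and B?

A longest common subsequence is xcxcd (length 5); the LCS DP confirms no longer common subsequence exists.

5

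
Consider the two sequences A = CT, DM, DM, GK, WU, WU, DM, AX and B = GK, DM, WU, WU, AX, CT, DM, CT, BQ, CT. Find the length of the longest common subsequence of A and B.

4

A longest common subsequence is DM, WU, WU, DM (length 4); the LCS DP confirms no longer common subsequence exists.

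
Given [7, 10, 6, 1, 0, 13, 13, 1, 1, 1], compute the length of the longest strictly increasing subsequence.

3

Let dp[i] be the longest increasing subsequence ending at position i. Then dp = [1, 2, 1, 1, 1, 3, 3, 2, 2, 2].
The maximum is 3; one witness is 7, 10, 13 at positions 1,2,6.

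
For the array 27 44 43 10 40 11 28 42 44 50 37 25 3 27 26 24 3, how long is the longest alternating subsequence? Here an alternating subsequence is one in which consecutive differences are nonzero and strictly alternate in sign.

9

Track the best alternating length ending on an up-step vs a down-step at each position: up/down = 1/1, 2/1, 2/3, 1/3, 4/3, 4/5, 6/5, 6/3, 6/1, 6/1, 6/7, 6/7, 1/7, 8/7, 8/9, 8/9, 1/9.
The maximum over both is 9; one such subsequence is 27, 44, 10, 40, 11, 28, 25, 27, 26.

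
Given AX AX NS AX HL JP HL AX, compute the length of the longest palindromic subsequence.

Using dp[i][j] = 2 + dp[i+1][j−1] if the ends match, else max(dp[i+1][j], dp[i][j−1]):
dp[1][8] = 5. A witness is AX HL JP HL AX at positions 1,5,6,7,8.

5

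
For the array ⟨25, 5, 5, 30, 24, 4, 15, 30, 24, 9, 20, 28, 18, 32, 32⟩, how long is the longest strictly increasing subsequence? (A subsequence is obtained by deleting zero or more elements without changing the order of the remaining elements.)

Scanning left to right, the best length ending at each element is: 25→1, 5→1, 5→1, 30→2, 24→2, 4→1, 15→2, 30→3, 24→3, 9→2, 20→3, 28→4, 18→3, 32→5, 32→5.
So the longest increasing subsequence has length 5, e.g. 5, 15, 24, 28, 32.

5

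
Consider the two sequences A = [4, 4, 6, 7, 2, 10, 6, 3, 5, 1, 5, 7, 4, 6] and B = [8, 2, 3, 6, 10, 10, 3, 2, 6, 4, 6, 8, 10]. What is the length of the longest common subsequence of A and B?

5

Backtracking the LCS table gives one alignment: 6 (A3,B4) → 2 (A5,B8) → 6 (A7,B9) → 4 (A13,B10) → 6 (A14,B11).
So the longest common subsequence has length 5.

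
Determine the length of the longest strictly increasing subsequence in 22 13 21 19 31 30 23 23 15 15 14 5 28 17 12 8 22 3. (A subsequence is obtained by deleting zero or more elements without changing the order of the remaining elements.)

4

One longest increasing subsequence is 13, 21, 23, 28 (positions 2,3,7,13), of length 4; no longer one exists.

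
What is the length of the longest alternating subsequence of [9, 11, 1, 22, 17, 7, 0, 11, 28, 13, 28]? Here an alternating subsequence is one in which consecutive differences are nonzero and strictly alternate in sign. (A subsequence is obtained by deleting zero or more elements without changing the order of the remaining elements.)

8

Track the best alternating length ending on an up-step vs a down-step at each position: up/down = 1/1, 2/1, 1/3, 4/1, 4/5, 4/5, 1/5, 6/5, 6/1, 6/7, 8/1.
The maximum over both is 8; one such subsequence is 9, 11, 1, 22, 17, 28, 13, 28.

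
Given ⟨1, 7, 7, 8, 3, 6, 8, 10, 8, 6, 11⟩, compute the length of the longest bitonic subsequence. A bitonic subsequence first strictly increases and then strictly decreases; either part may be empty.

One longest bitonic subsequence is 1, 3, 6, 8, 10, 8, 6 (positions 1,5,6,7,8,9,10): it rises to 10 then falls. Length 7 is optimal.

7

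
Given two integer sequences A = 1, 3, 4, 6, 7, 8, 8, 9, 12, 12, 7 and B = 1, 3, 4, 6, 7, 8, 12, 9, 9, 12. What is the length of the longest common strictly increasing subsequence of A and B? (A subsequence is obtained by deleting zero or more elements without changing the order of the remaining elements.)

For each value that appears in both, track the longest common increasing run ending there.
The best achievable length is 8; one witness is 1, 3, 4, 6, 7, 8, 9, 12 (A-positions 1,2,3,4,5,6,8,9, B-positions 1,2,3,4,5,6,8,10).

8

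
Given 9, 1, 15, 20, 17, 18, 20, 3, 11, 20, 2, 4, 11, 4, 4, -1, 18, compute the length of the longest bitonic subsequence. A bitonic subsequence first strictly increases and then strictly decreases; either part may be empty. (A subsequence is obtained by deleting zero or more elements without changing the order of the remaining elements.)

Let inc[i] be the LIS ending at i and dec[i] the longest strictly decreasing subsequence starting at i. inc = [1, 1, 2, 3, 3, 4, 5, 2, 3, 5, 2, 3, 4, 3, 3, 1, 5], dec = [4, 2, 4, 5, 4, 4, 4, 3, 3, 4, 2, 2, 3, 2, 2, 1, 1].
max_i inc[i]+dec[i]−1 = 8, with one witness 9, 15, 17, 18, 20, 11, 4, -1.

8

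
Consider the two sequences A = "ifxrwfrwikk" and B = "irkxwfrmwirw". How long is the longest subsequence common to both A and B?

7

Backtracking the LCS table gives one alignment: i (A1,B1) → x (A3,B4) → w (A5,B5) → f (A6,B6) → r (A7,B7) → w (A8,B9) → i (A9,B10).
So the longest common subsequence has length 7.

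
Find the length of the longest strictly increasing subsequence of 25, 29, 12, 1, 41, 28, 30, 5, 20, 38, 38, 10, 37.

4

One longest increasing subsequence is 25, 29, 30, 38 (positions 1,2,7,10), of length 4; no longer one exists.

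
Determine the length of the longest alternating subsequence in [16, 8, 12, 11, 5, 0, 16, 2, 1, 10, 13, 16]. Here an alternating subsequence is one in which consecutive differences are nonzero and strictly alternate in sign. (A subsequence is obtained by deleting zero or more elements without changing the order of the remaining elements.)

7

A longest alternating subsequence is 16, 8, 12, 11, 16, 2, 10 (positions 1,2,3,4,7,8,10); its 6 consecutive differences strictly alternate in sign, and length 7 is optimal.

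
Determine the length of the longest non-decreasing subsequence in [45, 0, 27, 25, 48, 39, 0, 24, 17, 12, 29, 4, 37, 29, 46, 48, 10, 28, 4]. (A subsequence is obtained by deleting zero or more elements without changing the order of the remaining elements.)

Let dp[i] be the longest non-decreasing subsequence ending at position i. Then dp = [1, 1, 2, 2, 3, 3, 2, 3, 3, 3, 4, 3, 5, 5, 6, 7, 4, 5, 4].
The maximum is 7; one witness is 0, 0, 24, 29, 37, 46, 48 at positions 2,7,8,11,13,15,16.

7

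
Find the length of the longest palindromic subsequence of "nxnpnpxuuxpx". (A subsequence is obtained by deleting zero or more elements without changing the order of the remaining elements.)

8

Using dp[i][j] = 2 + dp[i+1][j−1] if the ends match, else max(dp[i+1][j], dp[i][j−1]):
dp[1][12] = 8. A witness is xpxuuxpx at positions 2,4,7,8,9,10,11,12.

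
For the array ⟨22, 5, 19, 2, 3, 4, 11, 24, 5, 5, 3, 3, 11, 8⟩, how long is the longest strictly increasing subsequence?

One longest increasing subsequence is 2, 3, 4, 11, 24 (positions 4,5,6,7,8), of length 5; no longer one exists.

5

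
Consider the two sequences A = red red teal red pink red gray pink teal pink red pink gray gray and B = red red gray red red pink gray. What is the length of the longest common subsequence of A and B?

6

A longest common subsequence is red, red, red, red, pink, gray (length 6); the LCS DP confirms no longer common subsequence exists.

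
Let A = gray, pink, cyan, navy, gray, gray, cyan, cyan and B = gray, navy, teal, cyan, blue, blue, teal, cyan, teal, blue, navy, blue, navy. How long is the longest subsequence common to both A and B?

A longest common subsequence is gray, navy, cyan, cyan (length 4); the LCS DP confirms no longer common subsequence exists.

4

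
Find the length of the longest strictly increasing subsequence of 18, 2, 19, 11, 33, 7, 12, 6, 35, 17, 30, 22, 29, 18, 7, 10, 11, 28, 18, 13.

Scanning left to right, the best length ending at each element is: 18→1, 2→1, 19→2, 11→2, 33→3, 7→2, 12→3, 6→2, 35→4, 17→4, 30→5, 22→5, 29→6, 18→5, 7→3, 10→4, 11→5, 28→6, 18→6, 13→6.
So the longest increasing subsequence has length 6, e.g. 2, 11, 12, 17, 22, 29.

6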